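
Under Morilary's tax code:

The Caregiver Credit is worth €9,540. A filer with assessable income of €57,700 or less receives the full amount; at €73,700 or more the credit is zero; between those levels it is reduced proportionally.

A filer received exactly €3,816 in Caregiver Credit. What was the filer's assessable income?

€3,816 is 3,816/9,540 of the full €9,540, so 5,724/9,540 of the €16,000 range has been used: income = €57,700 + €16,000 × 5,724/9,540 = €67,300.

€67,300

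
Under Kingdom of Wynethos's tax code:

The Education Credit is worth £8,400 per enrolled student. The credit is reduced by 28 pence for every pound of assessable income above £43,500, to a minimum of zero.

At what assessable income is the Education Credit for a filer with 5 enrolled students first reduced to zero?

Full credit = 5 × £8,400 = £42,000.
The credit falls by 28% of each pound above £43,500, so it reaches zero when the excess is £42,000 / 28% = £150,000: income = £43,500 + £150,000 = £193,500.

£193,500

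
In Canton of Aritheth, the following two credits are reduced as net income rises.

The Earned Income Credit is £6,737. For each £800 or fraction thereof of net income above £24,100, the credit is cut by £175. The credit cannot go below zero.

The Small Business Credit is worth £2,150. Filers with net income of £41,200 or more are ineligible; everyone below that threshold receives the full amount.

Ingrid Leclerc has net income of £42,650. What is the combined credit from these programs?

Earned Income Credit: income exceeds £24,100 by £18,550, which is 24 full-or-partial £800 increments; reduction = 24 × £175 = £4,200, leaving £2,537.
Small Business Credit: £42,650 meets or exceeds the £41,200 cutoff, so the credit is £0.
Total: £2,537 + £0 = £2,537.

£2,537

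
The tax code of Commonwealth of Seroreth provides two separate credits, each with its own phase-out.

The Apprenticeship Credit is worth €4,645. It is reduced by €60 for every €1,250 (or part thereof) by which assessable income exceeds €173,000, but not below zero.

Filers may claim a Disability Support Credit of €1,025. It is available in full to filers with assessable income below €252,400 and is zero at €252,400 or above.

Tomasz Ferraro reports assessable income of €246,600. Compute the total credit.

Apprenticeship Credit: income exceeds €173,000 by €73,600, which is 59 full-or-partial €1,250 increments; reduction = 59 × €60 = €3,540, leaving €1,105.
Disability Support Credit: €246,600 is below the €252,400 cutoff, so the full €1,025 applies.
Total: €1,105 + €1,025 = €2,130.

€2,130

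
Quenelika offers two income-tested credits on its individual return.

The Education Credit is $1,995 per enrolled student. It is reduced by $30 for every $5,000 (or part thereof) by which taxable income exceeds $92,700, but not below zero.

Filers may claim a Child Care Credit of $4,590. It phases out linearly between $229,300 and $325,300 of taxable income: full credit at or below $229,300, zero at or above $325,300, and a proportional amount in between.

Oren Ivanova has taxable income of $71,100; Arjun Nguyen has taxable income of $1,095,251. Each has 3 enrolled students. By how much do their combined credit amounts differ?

Oren ($71,100): Education Credit: base = 3 × $1,995 = $5,985. $71,100 is at or below the $92,700 threshold, so the full $5,985 applies. Child Care Credit: $71,100 is at or below the $229,300 threshold, so the full $4,590 applies. total $5,985 + $4,590 = $10,575
Arjun ($1,095,251): Education Credit: base = 3 × $1,995 = $5,985. income exceeds $92,700 by $1,002,551 → 201 increments × $30 = $6,030 ≥ base, so the credit is $0. Child Care Credit: $1,095,251 is at or above $325,300, so the credit is $0. total $0 + $0 = $0
Difference: |$10,575 − $0| = $10,575.

$10,575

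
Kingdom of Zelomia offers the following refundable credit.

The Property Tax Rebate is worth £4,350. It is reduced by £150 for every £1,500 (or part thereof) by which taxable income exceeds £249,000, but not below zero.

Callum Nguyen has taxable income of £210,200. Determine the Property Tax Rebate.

£4,350

Property Tax Rebate: £210,200 is at or below the £249,000 threshold, so the full £4,350 applies.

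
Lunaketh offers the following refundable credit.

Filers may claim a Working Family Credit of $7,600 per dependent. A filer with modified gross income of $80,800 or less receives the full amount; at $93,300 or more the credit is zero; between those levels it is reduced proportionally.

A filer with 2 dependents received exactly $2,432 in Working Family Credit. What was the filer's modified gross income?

$91,300

Full credit = 2 × $7,600 = $15,200.
$2,432 is 2,432/15,200 of the full $15,200, so 12,768/15,200 of the $12,500 range has been used: income = $80,800 + $12,500 × 12,768/15,200 = $91,300.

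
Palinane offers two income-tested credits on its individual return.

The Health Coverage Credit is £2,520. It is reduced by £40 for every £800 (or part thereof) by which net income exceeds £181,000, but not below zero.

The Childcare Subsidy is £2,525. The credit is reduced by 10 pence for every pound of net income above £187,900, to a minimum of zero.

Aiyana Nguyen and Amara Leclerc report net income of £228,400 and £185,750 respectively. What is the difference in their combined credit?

Aiyana (£228,400): Health Coverage Credit: income exceeds £181,000 by £47,400, which is 60 full-or-partial £800 increments; reduction = 60 × £40 = £2,400, leaving £120. Childcare Subsidy: 10% of the £40,500 excess over £187,900 is £4,050 ≥ base, so the credit is £0. total £120 + £0 = £120
Amara (£185,750): Health Coverage Credit: income exceeds £181,000 by £4,750, which is 6 full-or-partial £800 increments; reduction = 6 × £40 = £240, leaving £2,280. Childcare Subsidy: £185,750 is at or below the £187,900 threshold, so the full £2,525 applies. total £2,280 + £2,525 = £4,805
Difference: |£120 − £4,805| = £4,685.

£4,685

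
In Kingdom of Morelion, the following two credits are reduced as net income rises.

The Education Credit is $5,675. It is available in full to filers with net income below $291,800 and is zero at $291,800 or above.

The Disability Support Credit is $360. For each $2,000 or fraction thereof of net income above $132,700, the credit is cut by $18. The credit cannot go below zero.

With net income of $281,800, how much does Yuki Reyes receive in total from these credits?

$5,675

Education Credit: $281,800 is below the $291,800 cutoff, so the full $5,675 applies.
Disability Support Credit: income exceeds $132,700 by $149,100 → 75 increments × $18 = $1,350 ≥ base, so the credit is $0.
Total: $5,675 + $0 = $5,675.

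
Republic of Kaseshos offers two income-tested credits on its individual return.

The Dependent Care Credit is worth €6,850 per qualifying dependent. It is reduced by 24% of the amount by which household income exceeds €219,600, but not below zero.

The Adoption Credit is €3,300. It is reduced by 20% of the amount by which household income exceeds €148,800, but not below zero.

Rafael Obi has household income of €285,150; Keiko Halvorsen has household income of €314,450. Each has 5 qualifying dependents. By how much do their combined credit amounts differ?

Rafael (€285,150): Dependent Care Credit: base = 5 × €6,850 = €34,250. 24% of the €65,550 excess over €219,600 is €15,732; credit = €34,250 − €15,732 = €18,518. Adoption Credit: 20% of the €136,350 excess over €148,800 is €27,270 ≥ base, so the credit is €0. total €18,518 + €0 = €18,518
Keiko (€314,450): Dependent Care Credit: base = 5 × €6,850 = €34,250. 24% of the €94,850 excess over €219,600 is €22,764; credit = €34,250 − €22,764 = €11,486. Adoption Credit: 20% of the €165,650 excess over €148,800 is €33,130 ≥ base, so the credit is €0. total €11,486 + €0 = €11,486
Difference: |€18,518 − €11,486| = €7,032.

€7,032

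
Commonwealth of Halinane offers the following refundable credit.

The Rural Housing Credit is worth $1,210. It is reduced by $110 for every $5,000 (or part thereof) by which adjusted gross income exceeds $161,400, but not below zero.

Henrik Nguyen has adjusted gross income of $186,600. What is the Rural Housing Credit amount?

$550

Rural Housing Credit: income exceeds $161,400 by $25,200, which is 6 full-or-partial $5,000 increments; reduction = 6 × $110 = $660, leaving $550.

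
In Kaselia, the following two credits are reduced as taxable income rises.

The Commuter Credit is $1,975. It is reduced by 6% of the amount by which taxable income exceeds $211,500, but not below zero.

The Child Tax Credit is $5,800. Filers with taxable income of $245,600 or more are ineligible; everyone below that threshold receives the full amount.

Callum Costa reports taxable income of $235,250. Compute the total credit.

$6,350

Commuter Credit: 6% of the $23,750 excess over $211,500 is $1,425; credit = $1,975 − $1,425 = $550.
Child Tax Credit: $235,250 is below the $245,600 cutoff, so the full $5,800 applies.
Total: $550 + $5,800 = $6,350.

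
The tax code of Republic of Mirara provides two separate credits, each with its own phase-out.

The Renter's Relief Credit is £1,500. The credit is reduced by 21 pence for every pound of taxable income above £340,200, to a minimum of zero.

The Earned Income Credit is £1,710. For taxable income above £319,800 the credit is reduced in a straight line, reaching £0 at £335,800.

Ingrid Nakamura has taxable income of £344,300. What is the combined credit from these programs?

Renter's Relief Credit: 21% of the £4,100 excess over £340,200 is £861; credit = £1,500 − £861 = £639.
Earned Income Credit: £344,300 is at or above £335,800, so the credit is £0.
Total: £639 + £0 = £639.

£639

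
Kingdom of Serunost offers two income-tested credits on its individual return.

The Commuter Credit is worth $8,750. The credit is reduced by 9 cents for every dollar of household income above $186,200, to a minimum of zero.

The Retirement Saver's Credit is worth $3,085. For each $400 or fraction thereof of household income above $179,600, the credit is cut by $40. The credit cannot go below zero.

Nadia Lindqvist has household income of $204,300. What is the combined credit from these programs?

$7,726

Commuter Credit: 9% of the $18,100 excess over $186,200 is $1,629; credit = $8,750 − $1,629 = $7,121.
Retirement Saver's Credit: income exceeds $179,600 by $24,700, which is 62 full-or-partial $400 increments; reduction = 62 × $40 = $2,480, leaving $605.
Total: $7,121 + $605 = $7,726.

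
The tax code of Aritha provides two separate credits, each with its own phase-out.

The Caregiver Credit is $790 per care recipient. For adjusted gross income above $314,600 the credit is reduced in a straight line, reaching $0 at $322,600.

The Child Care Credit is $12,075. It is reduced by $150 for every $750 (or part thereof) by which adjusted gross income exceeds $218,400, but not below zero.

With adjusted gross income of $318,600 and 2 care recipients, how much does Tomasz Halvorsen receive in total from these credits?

$790

Caregiver Credit: base = 2 × $790 = $1,580. $318,600 is $4,000 into a $8,000 phase-out range, leaving 4,000/8,000 of the credit: $1,580 × 4,000/8,000 = $790.
Child Care Credit: income exceeds $218,400 by $100,200 → 134 increments × $150 = $20,100 ≥ base, so the credit is $0.
Total: $790 + $0 = $790.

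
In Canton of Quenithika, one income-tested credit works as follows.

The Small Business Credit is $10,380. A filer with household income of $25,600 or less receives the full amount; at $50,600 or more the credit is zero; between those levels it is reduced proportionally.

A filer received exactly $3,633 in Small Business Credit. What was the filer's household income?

$41,850

$3,633 is 3,633/10,380 of the full $10,380, so 6,747/10,380 of the $25,000 range has been used: income = $25,600 + $25,000 × 6,747/10,380 = $41,850.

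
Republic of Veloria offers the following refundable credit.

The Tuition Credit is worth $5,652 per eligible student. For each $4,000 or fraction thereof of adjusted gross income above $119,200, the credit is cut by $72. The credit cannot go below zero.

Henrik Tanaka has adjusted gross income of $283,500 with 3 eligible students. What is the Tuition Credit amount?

$13,932

Tuition Credit: base = 3 × $5,652 = $16,956. income exceeds $119,200 by $164,300, which is 42 full-or-partial $4,000 increments; reduction = 42 × $72 = $3,024, leaving $13,932.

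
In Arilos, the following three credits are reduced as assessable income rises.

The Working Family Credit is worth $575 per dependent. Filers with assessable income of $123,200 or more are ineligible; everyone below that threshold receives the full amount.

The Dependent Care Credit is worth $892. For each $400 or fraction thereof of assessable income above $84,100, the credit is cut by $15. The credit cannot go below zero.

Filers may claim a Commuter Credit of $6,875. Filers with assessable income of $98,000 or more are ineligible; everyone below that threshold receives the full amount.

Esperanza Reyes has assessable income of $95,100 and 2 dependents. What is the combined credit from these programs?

Working Family Credit: base = 2 × $575 = $1,150. $95,100 is below the $123,200 cutoff, so the full $1,150 applies.
Dependent Care Credit: income exceeds $84,100 by $11,000, which is 28 full-or-partial $400 increments; reduction = 28 × $15 = $420, leaving $472.
Commuter Credit: $95,100 is below the $98,000 cutoff, so the full $6,875 applies.
Total: $1,150 + $472 + $6,875 = $8,497.

$8,497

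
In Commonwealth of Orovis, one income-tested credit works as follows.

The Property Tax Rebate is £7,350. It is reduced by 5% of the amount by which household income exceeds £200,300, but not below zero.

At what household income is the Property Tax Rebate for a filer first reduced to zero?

£347,300

The credit falls by 5% of each pound above £200,300, so it reaches zero when the excess is £7,350 / 5% = £147,000: income = £200,300 + £147,000 = £347,300.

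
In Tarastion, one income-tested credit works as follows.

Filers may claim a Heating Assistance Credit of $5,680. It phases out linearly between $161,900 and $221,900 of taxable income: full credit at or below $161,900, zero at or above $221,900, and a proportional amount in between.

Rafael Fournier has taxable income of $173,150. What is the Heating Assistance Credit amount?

$4,615

Heating Assistance Credit: $173,150 is $11,250 into a $60,000 phase-out range, leaving 48,750/60,000 of the credit: $5,680 × 48,750/60,000 = $4,615.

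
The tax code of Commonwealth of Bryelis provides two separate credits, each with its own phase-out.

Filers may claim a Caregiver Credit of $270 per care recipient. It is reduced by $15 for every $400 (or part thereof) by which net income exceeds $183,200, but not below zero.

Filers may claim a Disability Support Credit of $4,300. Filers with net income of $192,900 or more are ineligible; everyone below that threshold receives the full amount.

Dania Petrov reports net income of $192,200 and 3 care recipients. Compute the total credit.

$4,765

Caregiver Credit: base = 3 × $270 = $810. income exceeds $183,200 by $9,000, which is 23 full-or-partial $400 increments; reduction = 23 × $15 = $345, leaving $465.
Disability Support Credit: $192,200 is below the $192,900 cutoff, so the full $4,300 applies.
Total: $465 + $4,300 = $4,765.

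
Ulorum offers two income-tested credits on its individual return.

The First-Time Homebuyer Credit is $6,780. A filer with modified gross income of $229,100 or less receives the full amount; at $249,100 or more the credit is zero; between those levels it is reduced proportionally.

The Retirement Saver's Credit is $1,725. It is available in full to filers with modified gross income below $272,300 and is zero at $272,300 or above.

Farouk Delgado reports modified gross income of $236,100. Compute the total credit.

First-Time Homebuyer Credit: $236,100 is $7,000 into a $20,000 phase-out range, leaving 13,000/20,000 of the credit: $6,780 × 13,000/20,000 = $4,407.
Retirement Saver's Credit: $236,100 is below the $272,300 cutoff, so the full $1,725 applies.
Total: $4,407 + $1,725 = $6,132.

$6,132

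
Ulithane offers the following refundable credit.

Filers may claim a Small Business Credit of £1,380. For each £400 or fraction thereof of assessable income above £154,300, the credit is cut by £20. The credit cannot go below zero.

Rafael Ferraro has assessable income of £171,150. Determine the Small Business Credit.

Small Business Credit: income exceeds £154,300 by £16,850, which is 43 full-or-partial £400 increments; reduction = 43 × £20 = £860, leaving £520.

£520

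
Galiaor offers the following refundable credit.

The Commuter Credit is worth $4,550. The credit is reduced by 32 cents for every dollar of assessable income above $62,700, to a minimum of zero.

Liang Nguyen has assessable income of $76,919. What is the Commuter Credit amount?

$0

Commuter Credit: 32% of the $14,219 excess over $62,700 is $4,550.08 ≥ base, so the credit is $0.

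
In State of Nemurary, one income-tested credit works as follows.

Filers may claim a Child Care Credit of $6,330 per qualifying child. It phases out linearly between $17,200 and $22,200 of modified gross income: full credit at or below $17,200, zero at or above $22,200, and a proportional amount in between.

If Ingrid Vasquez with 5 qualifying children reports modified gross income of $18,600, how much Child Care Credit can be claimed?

$22,788

Child Care Credit: base = 5 × $6,330 = $31,650. $18,600 is $1,400 into a $5,000 phase-out range, leaving 3,600/5,000 of the credit: $31,650 × 3,600/5,000 = $22,788.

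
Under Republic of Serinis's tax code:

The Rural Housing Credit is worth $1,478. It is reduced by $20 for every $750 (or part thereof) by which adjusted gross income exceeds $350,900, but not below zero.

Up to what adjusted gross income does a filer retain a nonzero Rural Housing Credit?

$405,650

After 73 increments the reduction is 73 × $20 = $1,460, leaving $18; one more increment wipes it out. Increment 73 ends at excess 73 × $750 = $54,750, so the highest qualifying income is $350,900 + $54,750 = $405,650.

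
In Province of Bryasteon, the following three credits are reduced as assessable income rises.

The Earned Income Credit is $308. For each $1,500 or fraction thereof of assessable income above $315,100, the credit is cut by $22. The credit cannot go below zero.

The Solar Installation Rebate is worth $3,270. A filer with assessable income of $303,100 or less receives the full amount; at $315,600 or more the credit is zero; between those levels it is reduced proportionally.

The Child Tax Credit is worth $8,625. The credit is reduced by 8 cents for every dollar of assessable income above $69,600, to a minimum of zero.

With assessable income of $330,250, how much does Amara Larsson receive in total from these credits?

$66

Earned Income Credit: income exceeds $315,100 by $15,150, which is 11 full-or-partial $1,500 increments; reduction = 11 × $22 = $242, leaving $66.
Solar Installation Rebate: $330,250 is at or above $315,600, so the credit is $0.
Child Tax Credit: 8% of the $260,650 excess over $69,600 is $20,852 ≥ base, so the credit is $0.
Total: $66 + $0 + $0 = $66.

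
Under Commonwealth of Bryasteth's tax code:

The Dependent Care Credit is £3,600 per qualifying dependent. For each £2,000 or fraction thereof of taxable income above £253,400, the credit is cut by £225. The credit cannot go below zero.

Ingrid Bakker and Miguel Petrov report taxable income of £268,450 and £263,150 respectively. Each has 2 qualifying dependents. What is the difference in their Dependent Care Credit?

Ingrid (£268,450): Dependent Care Credit: base = 2 × £3,600 = £7,200. income exceeds £253,400 by £15,050, which is 8 full-or-partial £2,000 increments; reduction = 8 × £225 = £1,800, leaving £5,400.
Miguel (£263,150): Dependent Care Credit: base = 2 × £3,600 = £7,200. income exceeds £253,400 by £9,750, which is 5 full-or-partial £2,000 increments; reduction = 5 × £225 = £1,125, leaving £6,075.
Difference: |£5,400 − £6,075| = £675.

£675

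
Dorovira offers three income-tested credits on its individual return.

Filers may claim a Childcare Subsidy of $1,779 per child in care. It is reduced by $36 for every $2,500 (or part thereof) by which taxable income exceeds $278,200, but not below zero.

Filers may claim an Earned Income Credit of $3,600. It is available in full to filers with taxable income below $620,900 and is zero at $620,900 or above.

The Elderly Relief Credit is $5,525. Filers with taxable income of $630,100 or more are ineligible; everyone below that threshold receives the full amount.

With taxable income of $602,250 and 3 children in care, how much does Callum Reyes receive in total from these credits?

Childcare Subsidy: base = 3 × $1,779 = $5,337. income exceeds $278,200 by $324,050, which is 130 full-or-partial $2,500 increments; reduction = 130 × $36 = $4,680, leaving $657.
Earned Income Credit: $602,250 is below the $620,900 cutoff, so the full $3,600 applies.
Elderly Relief Credit: $602,250 is below the $630,100 cutoff, so the full $5,525 applies.
Total: $657 + $3,600 + $5,525 = $9,782.

$9,782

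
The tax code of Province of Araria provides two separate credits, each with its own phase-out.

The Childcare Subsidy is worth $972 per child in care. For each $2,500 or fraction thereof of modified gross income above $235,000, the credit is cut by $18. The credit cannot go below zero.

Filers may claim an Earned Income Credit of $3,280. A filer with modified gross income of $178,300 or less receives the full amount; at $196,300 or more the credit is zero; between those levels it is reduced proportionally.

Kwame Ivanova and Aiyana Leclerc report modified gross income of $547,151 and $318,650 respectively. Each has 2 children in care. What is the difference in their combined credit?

Kwame ($547,151): Childcare Subsidy: base = 2 × $972 = $1,944. income exceeds $235,000 by $312,151 → 125 increments × $18 = $2,250 ≥ base, so the credit is $0. Earned Income Credit: $547,151 is at or above $196,300, so the credit is $0. total $0 + $0 = $0
Aiyana ($318,650): Childcare Subsidy: base = 2 × $972 = $1,944. income exceeds $235,000 by $83,650, which is 34 full-or-partial $2,500 increments; reduction = 34 × $18 = $612, leaving $1,332. Earned Income Credit: $318,650 is at or above $196,300, so the credit is $0. total $1,332 + $0 = $1,332
Difference: |$0 − $1,332| = $1,332.

$1,332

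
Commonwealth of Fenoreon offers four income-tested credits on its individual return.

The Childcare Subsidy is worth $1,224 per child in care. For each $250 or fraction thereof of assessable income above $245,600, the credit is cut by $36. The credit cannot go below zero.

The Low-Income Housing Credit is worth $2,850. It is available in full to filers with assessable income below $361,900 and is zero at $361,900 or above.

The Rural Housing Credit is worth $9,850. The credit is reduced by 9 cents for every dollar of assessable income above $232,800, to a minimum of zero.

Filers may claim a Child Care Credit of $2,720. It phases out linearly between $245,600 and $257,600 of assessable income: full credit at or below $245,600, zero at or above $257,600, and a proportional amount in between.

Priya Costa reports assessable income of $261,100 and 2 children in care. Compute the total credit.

$10,369

Childcare Subsidy: base = 2 × $1,224 = $2,448. income exceeds $245,600 by $15,500, which is 62 full-or-partial $250 increments; reduction = 62 × $36 = $2,232, leaving $216.
Low-Income Housing Credit: $261,100 is below the $361,900 cutoff, so the full $2,850 applies.
Rural Housing Credit: 9% of the $28,300 excess over $232,800 is $2,547; credit = $9,850 − $2,547 = $7,303.
Child Care Credit: $261,100 is at or above $257,600, so the credit is $0.
Total: $216 + $2,850 + $7,303 + $0 = $10,369.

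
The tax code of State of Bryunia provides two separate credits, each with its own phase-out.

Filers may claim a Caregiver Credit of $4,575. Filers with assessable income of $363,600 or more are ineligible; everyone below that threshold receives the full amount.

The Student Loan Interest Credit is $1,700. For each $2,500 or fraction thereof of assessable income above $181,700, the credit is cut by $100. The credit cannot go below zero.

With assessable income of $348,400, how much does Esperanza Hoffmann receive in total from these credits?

$4,575

Caregiver Credit: $348,400 is below the $363,600 cutoff, so the full $4,575 applies.
Student Loan Interest Credit: income exceeds $181,700 by $166,700 → 67 increments × $100 = $6,700 ≥ base, so the credit is $0.
Total: $4,575 + $0 = $4,575.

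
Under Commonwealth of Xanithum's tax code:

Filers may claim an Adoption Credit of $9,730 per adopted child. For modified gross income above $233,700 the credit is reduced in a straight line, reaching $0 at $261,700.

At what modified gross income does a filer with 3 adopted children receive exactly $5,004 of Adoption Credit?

Full credit = 3 × $9,730 = $29,190.
$5,004 is 5,004/29,190 of the full $29,190, so 24,186/29,190 of the $28,000 range has been used: income = $233,700 + $28,000 × 24,186/29,190 = $256,900.

$256,900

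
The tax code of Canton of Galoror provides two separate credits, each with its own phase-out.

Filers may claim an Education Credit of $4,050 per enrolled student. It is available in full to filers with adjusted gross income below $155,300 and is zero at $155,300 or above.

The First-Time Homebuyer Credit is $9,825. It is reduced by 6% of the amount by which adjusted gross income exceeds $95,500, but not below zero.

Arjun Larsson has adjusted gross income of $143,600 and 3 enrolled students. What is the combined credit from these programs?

Education Credit: base = 3 × $4,050 = $12,150. $143,600 is below the $155,300 cutoff, so the full $12,150 applies.
First-Time Homebuyer Credit: 6% of the $48,100 excess over $95,500 is $2,886; credit = $9,825 − $2,886 = $6,939.
Total: $12,150 + $6,939 = $19,089.

$19,089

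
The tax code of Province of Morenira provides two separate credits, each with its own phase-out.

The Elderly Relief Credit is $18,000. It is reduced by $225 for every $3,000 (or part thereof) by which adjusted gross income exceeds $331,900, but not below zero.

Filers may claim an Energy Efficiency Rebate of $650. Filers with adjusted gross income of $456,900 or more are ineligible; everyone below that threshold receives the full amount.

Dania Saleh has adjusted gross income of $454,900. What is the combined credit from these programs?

$9,425

Elderly Relief Credit: income exceeds $331,900 by $123,000, which is 41 full-or-partial $3,000 increments; reduction = 41 × $225 = $9,225, leaving $8,775.
Energy Efficiency Rebate: $454,900 is below the $456,900 cutoff, so the full $650 applies.
Total: $8,775 + $650 = $9,425.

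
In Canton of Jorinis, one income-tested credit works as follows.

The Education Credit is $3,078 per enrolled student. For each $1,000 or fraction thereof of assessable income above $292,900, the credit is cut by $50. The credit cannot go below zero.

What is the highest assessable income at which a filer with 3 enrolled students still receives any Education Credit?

Full credit = 3 × $3,078 = $9,234.
After 184 increments the reduction is 184 × $50 = $9,200, leaving $34; one more increment wipes it out. Increment 184 ends at excess 184 × $1,000 = $184,000, so the highest qualifying income is $292,900 + $184,000 = $476,900.

$476,900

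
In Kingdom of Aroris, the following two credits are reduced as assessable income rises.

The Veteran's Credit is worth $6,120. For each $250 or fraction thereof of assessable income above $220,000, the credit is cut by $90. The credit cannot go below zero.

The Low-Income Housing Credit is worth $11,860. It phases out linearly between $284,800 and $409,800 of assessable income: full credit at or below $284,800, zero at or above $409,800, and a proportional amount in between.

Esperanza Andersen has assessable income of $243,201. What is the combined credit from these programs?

$11,860

Veteran's Credit: income exceeds $220,000 by $23,201 → 93 increments × $90 = $8,370 ≥ base, so the credit is $0.
Low-Income Housing Credit: $243,201 is at or below the $284,800 threshold, so the full $11,860 applies.
Total: $0 + $11,860 = $11,860.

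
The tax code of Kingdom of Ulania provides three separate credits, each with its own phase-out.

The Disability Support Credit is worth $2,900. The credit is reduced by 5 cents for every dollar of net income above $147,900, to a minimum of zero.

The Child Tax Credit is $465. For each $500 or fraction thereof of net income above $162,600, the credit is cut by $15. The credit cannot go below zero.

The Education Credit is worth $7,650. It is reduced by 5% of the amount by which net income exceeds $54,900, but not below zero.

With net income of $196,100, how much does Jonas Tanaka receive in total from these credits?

Disability Support Credit: 5% of the $48,200 excess over $147,900 is $2,410; credit = $2,900 − $2,410 = $490.
Child Tax Credit: income exceeds $162,600 by $33,500 → 67 increments × $15 = $1,005 ≥ base, so the credit is $0.
Education Credit: 5% of the $141,200 excess over $54,900 is $7,060; credit = $7,650 − $7,060 = $590.
Total: $490 + $0 + $590 = $1,080.

$1,080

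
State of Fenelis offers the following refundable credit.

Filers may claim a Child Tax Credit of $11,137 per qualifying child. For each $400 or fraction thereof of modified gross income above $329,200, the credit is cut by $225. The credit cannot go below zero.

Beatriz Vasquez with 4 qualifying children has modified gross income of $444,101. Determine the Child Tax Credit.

$0

Child Tax Credit: base = 4 × $11,137 = $44,548. income exceeds $329,200 by $114,901 → 288 increments × $225 = $64,800 ≥ base, so the credit is $0.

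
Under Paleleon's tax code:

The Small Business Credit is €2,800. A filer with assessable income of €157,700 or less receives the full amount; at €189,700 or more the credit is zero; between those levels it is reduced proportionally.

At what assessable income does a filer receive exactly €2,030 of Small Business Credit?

€2,030 is 2,030/2,800 of the full €2,800, so 770/2,800 of the €32,000 range has been used: income = €157,700 + €32,000 × 770/2,800 = €166,500.

€166,500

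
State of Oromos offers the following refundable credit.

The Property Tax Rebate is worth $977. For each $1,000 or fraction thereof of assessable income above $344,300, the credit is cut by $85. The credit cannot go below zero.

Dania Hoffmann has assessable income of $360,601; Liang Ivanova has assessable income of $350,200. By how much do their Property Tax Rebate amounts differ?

$467

Dania ($360,601): Property Tax Rebate: income exceeds $344,300 by $16,301 → 17 increments × $85 = $1,445 ≥ base, so the credit is $0.
Liang ($350,200): Property Tax Rebate: income exceeds $344,300 by $5,900, which is 6 full-or-partial $1,000 increments; reduction = 6 × $85 = $510, leaving $467.
Difference: |$0 − $467| = $467.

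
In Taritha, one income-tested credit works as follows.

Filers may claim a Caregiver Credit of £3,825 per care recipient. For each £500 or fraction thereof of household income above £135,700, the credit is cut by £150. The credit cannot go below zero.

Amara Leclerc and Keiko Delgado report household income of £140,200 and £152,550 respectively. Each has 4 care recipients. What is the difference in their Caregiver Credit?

Amara (£140,200): Caregiver Credit: base = 4 × £3,825 = £15,300. income exceeds £135,700 by £4,500, which is 9 full-or-partial £500 increments; reduction = 9 × £150 = £1,350, leaving £13,950.
Keiko (£152,550): Caregiver Credit: base = 4 × £3,825 = £15,300. income exceeds £135,700 by £16,850, which is 34 full-or-partial £500 increments; reduction = 34 × £150 = £5,100, leaving £10,200.
Difference: |£13,950 − £10,200| = £3,750.

£3,750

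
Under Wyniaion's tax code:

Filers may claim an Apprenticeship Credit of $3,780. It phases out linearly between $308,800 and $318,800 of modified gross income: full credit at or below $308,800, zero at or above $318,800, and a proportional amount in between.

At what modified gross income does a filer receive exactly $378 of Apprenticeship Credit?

$317,800

$378 is 378/3,780 of the full $3,780, so 3,402/3,780 of the $10,000 range has been used: income = $308,800 + $10,000 × 3,402/3,780 = $317,800.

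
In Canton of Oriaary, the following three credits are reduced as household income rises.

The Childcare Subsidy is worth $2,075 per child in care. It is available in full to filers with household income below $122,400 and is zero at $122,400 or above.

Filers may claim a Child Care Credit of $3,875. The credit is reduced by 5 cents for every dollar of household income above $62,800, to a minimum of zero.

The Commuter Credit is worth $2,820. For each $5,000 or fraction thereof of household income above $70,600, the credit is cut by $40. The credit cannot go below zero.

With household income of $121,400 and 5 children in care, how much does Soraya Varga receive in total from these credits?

$13,700

Childcare Subsidy: base = 5 × $2,075 = $10,375. $121,400 is below the $122,400 cutoff, so the full $10,375 applies.
Child Care Credit: 5% of the $58,600 excess over $62,800 is $2,930; credit = $3,875 − $2,930 = $945.
Commuter Credit: income exceeds $70,600 by $50,800, which is 11 full-or-partial $5,000 increments; reduction = 11 × $40 = $440, leaving $2,380.
Total: $10,375 + $945 + $2,380 = $13,700.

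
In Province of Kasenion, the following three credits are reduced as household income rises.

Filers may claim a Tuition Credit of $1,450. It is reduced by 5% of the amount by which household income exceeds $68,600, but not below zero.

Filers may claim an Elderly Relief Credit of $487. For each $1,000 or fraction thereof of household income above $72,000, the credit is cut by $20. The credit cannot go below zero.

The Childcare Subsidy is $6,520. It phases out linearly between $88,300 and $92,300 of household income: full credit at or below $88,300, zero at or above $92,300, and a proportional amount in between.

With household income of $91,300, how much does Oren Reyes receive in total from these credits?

$2,032

Tuition Credit: 5% of the $22,700 excess over $68,600 is $1,135; credit = $1,450 − $1,135 = $315.
Elderly Relief Credit: income exceeds $72,000 by $19,300, which is 20 full-or-partial $1,000 increments; reduction = 20 × $20 = $400, leaving $87.
Childcare Subsidy: $91,300 is $3,000 into a $4,000 phase-out range, leaving 1,000/4,000 of the credit: $6,520 × 1,000/4,000 = $1,630.
Total: $315 + $87 + $1,630 = $2,032.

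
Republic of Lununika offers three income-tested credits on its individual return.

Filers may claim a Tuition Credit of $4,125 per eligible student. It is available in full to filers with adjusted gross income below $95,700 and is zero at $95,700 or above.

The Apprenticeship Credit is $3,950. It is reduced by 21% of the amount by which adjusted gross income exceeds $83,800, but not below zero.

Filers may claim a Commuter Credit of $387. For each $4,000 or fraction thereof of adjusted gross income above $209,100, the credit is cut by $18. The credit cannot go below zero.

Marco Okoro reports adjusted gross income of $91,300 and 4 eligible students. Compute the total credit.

Tuition Credit: base = 4 × $4,125 = $16,500. $91,300 is below the $95,700 cutoff, so the full $16,500 applies.
Apprenticeship Credit: 21% of the $7,500 excess over $83,800 is $1,575; credit = $3,950 − $1,575 = $2,375.
Commuter Credit: $91,300 is at or below the $209,100 threshold, so the full $387 applies.
Total: $16,500 + $2,375 + $387 = $19,262.

$19,262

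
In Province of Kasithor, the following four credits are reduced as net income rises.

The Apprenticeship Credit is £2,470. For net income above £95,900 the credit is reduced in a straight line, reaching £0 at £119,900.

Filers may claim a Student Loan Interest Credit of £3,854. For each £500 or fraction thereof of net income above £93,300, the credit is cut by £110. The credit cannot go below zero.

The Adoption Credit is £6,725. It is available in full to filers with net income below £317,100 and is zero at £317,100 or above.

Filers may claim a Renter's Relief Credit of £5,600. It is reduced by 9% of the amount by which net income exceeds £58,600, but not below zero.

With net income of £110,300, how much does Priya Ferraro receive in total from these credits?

£8,774

Apprenticeship Credit: £110,300 is £14,400 into a £24,000 phase-out range, leaving 9,600/24,000 of the credit: £2,470 × 9,600/24,000 = £988.
Student Loan Interest Credit: income exceeds £93,300 by £17,000, which is 34 full-or-partial £500 increments; reduction = 34 × £110 = £3,740, leaving £114.
Adoption Credit: £110,300 is below the £317,100 cutoff, so the full £6,725 applies.
Renter's Relief Credit: 9% of the £51,700 excess over £58,600 is £4,653; credit = £5,600 − £4,653 = £947.
Total: £988 + £114 + £6,725 + £947 = £8,774.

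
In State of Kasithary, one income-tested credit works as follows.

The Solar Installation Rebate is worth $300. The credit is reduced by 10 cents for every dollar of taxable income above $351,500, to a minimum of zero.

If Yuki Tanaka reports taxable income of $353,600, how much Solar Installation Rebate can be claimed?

$90

Solar Installation Rebate: 10% of the $2,100 excess over $351,500 is $210; credit = $300 − $210 = $90.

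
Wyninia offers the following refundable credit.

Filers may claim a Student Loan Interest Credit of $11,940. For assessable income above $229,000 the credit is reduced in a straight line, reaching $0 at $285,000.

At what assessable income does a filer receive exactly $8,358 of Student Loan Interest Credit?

$245,800

$8,358 is 8,358/11,940 of the full $11,940, so 3,582/11,940 of the $56,000 range has been used: income = $229,000 + $56,000 × 3,582/11,940 = $245,800.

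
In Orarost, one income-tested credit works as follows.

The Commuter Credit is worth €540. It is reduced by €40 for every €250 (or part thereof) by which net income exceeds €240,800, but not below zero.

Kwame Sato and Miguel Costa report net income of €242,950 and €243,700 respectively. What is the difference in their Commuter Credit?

€120

Kwame (€242,950): Commuter Credit: income exceeds €240,800 by €2,150, which is 9 full-or-partial €250 increments; reduction = 9 × €40 = €360, leaving €180.
Miguel (€243,700): Commuter Credit: income exceeds €240,800 by €2,900, which is 12 full-or-partial €250 increments; reduction = 12 × €40 = €480, leaving €60.
Difference: |€180 − €60| = €120.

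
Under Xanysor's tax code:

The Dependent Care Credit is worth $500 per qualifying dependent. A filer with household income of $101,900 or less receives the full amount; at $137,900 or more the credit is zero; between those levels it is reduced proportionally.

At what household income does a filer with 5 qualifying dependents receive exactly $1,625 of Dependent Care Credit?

Full credit = 5 × $500 = $2,500.
$1,625 is 1,625/2,500 of the full $2,500, so 875/2,500 of the $36,000 range has been used: income = $101,900 + $36,000 × 875/2,500 = $114,500.

$114,500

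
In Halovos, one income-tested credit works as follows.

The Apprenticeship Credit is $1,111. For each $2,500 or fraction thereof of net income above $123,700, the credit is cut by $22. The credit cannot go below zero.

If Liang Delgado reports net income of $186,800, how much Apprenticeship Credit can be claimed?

$539

Apprenticeship Credit: income exceeds $123,700 by $63,100, which is 26 full-or-partial $2,500 increments; reduction = 26 × $22 = $572, leaving $539.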